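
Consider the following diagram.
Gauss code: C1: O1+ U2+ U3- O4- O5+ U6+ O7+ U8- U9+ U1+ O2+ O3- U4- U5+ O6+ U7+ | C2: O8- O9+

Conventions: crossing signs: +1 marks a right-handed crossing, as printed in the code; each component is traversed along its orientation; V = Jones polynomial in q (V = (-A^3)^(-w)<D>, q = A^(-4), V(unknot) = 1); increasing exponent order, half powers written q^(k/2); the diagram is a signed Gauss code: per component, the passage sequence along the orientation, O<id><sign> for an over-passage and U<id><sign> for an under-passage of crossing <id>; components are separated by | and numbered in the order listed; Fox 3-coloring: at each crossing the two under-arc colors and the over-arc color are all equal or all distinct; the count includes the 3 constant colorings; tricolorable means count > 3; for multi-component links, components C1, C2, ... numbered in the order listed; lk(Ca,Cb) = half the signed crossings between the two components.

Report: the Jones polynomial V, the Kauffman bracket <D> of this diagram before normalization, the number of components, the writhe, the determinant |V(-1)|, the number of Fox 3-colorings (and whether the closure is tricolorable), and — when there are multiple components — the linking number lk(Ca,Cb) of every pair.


V = -q^(1/2) - q^(3/2) - q^(5/2) + q^(9/2)
<D> = -A^-9 + A^-1 + A^3 + A^7 (w = +3)
2 components over 9 crossings, w = +3
lk(C1,C2): 0
27 Fox colorings among 3^10, |V(-1)| = 0: tricolorable
why: w = +3 shifts under R1 moves; the (-A^3)^(-3) factor cancels that in V


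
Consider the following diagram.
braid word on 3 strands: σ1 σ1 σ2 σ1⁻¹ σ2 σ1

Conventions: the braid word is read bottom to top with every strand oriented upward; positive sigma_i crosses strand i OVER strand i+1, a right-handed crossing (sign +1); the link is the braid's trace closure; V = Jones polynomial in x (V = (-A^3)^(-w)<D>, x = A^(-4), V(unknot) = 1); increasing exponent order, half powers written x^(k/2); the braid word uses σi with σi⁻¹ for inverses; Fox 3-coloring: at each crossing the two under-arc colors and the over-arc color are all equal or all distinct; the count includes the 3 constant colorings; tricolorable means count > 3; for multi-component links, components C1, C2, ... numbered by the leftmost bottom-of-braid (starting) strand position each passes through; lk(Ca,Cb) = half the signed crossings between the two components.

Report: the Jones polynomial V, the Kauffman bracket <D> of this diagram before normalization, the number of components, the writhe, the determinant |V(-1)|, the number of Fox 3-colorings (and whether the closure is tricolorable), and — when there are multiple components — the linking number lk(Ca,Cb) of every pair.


V = x - x^2 + 2x^3 - x^4 + x^5 - x^6
<D> = -A^-12 + A^-8 - A^-4 + 2 - A^4 + A^8 (w = +4)
1 component over 6 crossings, w = +4
3 Fox colorings among 3^6, |V(-1)| = 7: not tricolorable
why: the span of V is 5, forcing >= 5 crossings in any diagram


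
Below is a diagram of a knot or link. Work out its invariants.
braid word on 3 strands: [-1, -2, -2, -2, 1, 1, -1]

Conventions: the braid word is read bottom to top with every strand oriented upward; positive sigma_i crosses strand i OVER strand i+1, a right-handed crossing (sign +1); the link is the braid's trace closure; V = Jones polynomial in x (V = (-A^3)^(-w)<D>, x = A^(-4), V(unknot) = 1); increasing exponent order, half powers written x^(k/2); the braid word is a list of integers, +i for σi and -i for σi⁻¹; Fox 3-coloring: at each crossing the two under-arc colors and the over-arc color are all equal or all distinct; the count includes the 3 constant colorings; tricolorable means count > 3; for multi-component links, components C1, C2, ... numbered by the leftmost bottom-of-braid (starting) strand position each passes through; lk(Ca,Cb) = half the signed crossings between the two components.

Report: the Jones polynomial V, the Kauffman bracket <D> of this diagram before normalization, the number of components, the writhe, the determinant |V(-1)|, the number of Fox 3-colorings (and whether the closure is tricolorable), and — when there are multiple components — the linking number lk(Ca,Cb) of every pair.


Jones polynomial: V(x) = x^(-9/2) - x^(-5/2) - x^(-3/2) - x^(-1/2)
<D> = A^-7 + A^-3 + A - A^9; writhe -3
components 2, writhe -3 (7 crossings)
linking number lk(C1,C2) = 0
3-colorings: 27 of 3^7, det 0 — tricolorable
note: summing lk over 1 pair gives 0


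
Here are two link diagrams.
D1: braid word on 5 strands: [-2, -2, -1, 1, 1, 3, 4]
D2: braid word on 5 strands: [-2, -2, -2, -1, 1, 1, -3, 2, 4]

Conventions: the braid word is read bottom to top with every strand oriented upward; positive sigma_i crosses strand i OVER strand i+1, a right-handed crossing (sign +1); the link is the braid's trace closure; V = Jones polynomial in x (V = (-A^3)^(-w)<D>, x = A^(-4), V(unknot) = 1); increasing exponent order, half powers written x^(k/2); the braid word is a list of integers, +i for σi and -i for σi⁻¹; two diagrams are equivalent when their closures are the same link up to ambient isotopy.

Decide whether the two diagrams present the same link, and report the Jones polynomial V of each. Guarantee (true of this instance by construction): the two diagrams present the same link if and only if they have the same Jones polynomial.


equivalent: yes
D1 (bracket A^5 + A^13; 7 crossings at w = +1): V = -x^(-5/2) - x^(-1/2)
V(D2) = -x^(-5/2) - x^(-1/2)  (w -1, c 9, <D> = A^-1 + A^7)
key observation: Markov moves rewrite D1 (7 crossings) into D2 (9)


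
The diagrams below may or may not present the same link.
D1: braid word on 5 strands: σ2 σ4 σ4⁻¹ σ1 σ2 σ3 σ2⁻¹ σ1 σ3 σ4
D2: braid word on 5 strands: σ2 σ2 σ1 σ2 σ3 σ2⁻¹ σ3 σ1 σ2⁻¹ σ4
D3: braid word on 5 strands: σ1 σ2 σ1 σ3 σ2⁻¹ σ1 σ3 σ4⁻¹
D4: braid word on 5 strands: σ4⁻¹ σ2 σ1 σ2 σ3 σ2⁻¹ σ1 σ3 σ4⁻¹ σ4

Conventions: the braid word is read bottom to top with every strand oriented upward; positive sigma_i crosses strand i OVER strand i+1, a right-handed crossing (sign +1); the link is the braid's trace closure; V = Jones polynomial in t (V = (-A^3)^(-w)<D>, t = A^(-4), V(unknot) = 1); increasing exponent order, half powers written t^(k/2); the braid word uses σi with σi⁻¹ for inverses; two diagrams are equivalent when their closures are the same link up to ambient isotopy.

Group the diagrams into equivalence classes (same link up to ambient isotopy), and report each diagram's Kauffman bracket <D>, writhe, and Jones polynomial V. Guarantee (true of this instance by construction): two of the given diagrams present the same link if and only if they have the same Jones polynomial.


classes: {D1, D2, D3, D4}
V(D1) = t - t^2 + 2t^3 - t^4 + t^5 - t^6  [10 crossings, <D> = -A^-6 + A^-2 - A^2 + 2A^6 - A^10 + A^14, w = +6]
D2 (bracket -A^-6 + A^-2 - A^2 + 2A^6 - A^10 + A^14; 10 crossings at w = +6): V = t - t^2 + 2t^3 - t^4 + t^5 - t^6
V(D3) = t - t^2 + 2t^3 - t^4 + t^5 - t^6  (w +4, c 8, <D> = -A^-12 + A^-8 - A^-4 + 2 - A^4 + A^8)
V(D4) = t - t^2 + 2t^3 - t^4 + t^5 - t^6  [10 crossings, <D> = -A^-12 + A^-8 - A^-4 + 2 - A^4 + A^8, w = +4]
note: all 4 diagrams share one V(t), hence one class


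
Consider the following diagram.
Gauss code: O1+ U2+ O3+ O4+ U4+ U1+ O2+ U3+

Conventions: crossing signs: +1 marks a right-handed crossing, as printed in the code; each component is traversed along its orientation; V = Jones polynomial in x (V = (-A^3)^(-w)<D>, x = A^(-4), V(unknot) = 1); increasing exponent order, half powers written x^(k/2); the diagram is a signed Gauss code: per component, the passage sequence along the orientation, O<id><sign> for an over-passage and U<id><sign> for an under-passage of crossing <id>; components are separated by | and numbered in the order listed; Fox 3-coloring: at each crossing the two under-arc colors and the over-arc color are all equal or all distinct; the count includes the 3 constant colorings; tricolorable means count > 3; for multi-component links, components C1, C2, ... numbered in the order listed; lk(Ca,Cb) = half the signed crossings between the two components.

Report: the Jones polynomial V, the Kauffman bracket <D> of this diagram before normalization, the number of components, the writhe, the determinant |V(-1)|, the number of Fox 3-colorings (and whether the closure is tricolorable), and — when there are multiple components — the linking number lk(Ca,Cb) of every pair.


V = x + x^3 - x^4
<D> = -A^-4 + 1 + A^8 (w = +4)
1 component over 4 crossings, w = +4
9 Fox colorings among 3^4, |V(-1)| = 3: tricolorable
why: w = +4 (over 4 crossings) is diagram-only; (-A^3)^(-4) removes it from V


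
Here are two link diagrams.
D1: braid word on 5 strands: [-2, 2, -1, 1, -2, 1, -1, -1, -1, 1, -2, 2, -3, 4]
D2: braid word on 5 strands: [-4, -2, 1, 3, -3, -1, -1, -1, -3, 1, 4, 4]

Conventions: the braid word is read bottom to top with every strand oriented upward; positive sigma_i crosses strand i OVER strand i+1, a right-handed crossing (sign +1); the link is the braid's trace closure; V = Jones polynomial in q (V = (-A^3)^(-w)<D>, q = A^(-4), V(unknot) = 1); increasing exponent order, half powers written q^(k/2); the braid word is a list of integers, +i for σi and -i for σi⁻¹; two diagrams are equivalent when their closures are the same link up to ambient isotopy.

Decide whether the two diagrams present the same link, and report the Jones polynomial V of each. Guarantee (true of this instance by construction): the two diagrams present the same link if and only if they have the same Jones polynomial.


equivalent: yes
D1 (bracket A^-6; 14 crossings at w = -2): V = 1
D2 (bracket A^-6; 12 crossings at w = -2): V = 1
key observation: from 14 to 12 crossings by R-moves: one link, two diagrams


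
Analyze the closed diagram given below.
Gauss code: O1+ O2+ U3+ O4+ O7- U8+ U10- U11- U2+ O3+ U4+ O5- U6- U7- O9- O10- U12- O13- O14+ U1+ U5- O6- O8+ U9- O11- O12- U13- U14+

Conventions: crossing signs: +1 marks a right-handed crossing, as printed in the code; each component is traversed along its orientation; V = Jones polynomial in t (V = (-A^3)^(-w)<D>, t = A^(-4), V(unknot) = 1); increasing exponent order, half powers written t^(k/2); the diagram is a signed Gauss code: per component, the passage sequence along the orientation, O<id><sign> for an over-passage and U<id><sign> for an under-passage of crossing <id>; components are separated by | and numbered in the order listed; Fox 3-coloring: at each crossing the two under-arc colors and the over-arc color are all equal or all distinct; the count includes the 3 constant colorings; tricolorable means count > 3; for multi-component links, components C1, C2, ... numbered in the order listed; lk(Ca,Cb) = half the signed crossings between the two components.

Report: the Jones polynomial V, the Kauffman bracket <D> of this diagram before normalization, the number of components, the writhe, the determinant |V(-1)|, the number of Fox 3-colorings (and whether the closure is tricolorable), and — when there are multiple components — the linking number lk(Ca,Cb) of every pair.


V = -t^-5 + t^-4 - t^-3 + 2t^-2 - t^-1 + 2 - t
<D> = -A^-10 + 2A^-6 - A^-2 + 2A^2 - A^6 + A^10 - A^14 (w = -2)
1 component over 14 crossings, w = -2
9 Fox colorings among 3^14, |V(-1)| = 9: tricolorable
why: w = -2 (over 14 crossings) is diagram-only; (-A^3)^(2) removes it from V


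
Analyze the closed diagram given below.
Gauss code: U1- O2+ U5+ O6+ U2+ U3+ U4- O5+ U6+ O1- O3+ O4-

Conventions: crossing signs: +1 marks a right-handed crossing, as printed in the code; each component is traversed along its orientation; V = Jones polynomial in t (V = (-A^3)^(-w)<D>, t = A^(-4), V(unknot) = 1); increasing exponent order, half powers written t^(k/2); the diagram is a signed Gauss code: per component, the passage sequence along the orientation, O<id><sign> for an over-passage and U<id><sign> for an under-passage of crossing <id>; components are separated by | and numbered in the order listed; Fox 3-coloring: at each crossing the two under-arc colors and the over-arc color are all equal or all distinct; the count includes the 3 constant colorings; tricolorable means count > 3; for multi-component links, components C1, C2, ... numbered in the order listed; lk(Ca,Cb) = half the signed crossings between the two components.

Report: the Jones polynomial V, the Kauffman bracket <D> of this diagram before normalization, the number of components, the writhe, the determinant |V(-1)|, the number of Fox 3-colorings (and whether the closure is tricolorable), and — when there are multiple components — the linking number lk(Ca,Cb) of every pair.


V(t) = t + t^3 - t^4
bracket: -A^-10 + A^-6 + A^2, w = +2
1 component, writhe +2, over 6 crossings
det 3, colorings 9 of 3^6 — tricolorable
observation: V spans 3 powers of t: at least 3 crossings in any diagram


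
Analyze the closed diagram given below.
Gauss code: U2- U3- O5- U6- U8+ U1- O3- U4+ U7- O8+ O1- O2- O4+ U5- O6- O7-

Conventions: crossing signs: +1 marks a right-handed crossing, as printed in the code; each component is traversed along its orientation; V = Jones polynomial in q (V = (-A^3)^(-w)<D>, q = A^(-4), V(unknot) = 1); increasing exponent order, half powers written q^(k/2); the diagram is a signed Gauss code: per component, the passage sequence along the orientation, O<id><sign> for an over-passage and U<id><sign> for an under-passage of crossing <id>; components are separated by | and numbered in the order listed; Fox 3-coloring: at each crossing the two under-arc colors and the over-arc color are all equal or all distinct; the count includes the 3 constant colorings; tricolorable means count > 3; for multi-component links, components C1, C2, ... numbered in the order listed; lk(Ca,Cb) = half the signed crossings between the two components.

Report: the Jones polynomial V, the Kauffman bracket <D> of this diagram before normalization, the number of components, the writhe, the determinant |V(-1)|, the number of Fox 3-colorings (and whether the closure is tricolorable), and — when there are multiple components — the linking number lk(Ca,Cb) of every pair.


V(q) = -q^-6 + q^-5 - q^-4 + 2q^-3 - q^-2 + q^-1
bracket: A^-8 - A^-4 + 2 - A^4 + A^8 - A^12, w = -4
1 component, writhe -4, over 8 crossings
det 7, colorings 3 of 3^8 — not tricolorable
observation: w = -4 (over 8 crossings) is diagram-only; (-A^3)^(4) removes it from V


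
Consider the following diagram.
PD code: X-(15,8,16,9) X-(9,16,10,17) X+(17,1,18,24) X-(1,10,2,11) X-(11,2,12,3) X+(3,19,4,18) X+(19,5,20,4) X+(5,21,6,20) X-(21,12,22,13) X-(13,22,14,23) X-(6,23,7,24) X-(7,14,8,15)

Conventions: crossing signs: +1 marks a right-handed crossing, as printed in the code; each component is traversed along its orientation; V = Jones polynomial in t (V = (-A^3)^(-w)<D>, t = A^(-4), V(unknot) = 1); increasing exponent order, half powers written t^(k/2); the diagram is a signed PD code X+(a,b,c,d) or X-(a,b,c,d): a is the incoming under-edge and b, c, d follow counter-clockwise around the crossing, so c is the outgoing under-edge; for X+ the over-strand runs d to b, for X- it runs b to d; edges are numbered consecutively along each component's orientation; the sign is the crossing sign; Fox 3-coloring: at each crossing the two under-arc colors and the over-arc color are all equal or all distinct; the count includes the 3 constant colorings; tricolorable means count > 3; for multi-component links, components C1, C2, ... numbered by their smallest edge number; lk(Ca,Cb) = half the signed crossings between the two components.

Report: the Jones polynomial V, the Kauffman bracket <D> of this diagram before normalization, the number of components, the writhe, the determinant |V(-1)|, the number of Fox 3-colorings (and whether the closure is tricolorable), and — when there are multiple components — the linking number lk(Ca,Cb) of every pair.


V(t) = -t^-8 + 2t^-7 - 3t^-6 + 4t^-5 - 5t^-4 + 5t^-3 - 3t^-2 + 3t^-1 - 1
bracket: -A^-12 + 3A^-8 - 3A^-4 + 5 - 5A^4 + 4A^8 - 3A^12 + 2A^16 - A^20, w = -4
1 component, writhe -4, over 12 crossings
det 27, colorings 9 of 3^12 — tricolorable
observation: |V(-1)| = 27: so tricolorable, since 3 divides 27


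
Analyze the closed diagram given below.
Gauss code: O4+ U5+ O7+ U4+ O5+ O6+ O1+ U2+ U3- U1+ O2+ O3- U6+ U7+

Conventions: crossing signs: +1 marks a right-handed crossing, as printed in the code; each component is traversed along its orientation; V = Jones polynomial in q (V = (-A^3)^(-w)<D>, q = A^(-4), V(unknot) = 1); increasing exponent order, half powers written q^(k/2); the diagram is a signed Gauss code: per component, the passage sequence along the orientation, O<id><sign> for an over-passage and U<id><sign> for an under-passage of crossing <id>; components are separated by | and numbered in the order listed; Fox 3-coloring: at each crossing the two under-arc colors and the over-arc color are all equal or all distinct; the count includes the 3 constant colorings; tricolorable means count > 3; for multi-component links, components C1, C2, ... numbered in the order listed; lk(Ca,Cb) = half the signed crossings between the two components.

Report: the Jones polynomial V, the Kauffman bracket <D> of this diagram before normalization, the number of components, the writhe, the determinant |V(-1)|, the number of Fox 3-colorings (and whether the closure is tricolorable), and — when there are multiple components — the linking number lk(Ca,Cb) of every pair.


Jones polynomial: V(q) = q + q^3 - q^4
<D> = A^-1 - A^3 - A^11; writhe +5
components 1, writhe +5 (7 crossings)
3-colorings: 9 of 3^7, det 3 — tricolorable
note: the span of V is 3, forcing >= 3 crossings in any diagram


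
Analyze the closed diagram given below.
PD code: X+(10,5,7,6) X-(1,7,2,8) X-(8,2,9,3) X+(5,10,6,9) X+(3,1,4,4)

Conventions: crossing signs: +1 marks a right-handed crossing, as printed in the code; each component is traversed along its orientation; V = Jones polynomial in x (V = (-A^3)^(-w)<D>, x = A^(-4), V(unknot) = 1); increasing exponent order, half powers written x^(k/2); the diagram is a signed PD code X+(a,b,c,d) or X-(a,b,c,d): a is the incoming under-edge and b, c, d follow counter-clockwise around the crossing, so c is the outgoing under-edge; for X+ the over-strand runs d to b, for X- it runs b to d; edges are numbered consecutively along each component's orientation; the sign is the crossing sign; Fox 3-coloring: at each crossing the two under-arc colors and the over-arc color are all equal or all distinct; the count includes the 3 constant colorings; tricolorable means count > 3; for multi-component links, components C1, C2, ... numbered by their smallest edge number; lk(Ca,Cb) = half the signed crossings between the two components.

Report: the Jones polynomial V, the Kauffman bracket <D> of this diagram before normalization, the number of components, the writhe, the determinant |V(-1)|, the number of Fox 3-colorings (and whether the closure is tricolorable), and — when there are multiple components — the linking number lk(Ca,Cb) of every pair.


Jones polynomial: V(x) = x^-2 + 2 + x^2
<D> = -A^-5 - 2A^3 - A^11; writhe +1
components 3, writhe +1 (5 crossings)
linking number lk(C1,C2) = 0
lk(C1,C3): -1
lk(C2,C3) = +1
3-colorings: 3 of 3^5, det 4 — not tricolorable
note: the span of V is 4, within the link bound 5 + 3 - 1


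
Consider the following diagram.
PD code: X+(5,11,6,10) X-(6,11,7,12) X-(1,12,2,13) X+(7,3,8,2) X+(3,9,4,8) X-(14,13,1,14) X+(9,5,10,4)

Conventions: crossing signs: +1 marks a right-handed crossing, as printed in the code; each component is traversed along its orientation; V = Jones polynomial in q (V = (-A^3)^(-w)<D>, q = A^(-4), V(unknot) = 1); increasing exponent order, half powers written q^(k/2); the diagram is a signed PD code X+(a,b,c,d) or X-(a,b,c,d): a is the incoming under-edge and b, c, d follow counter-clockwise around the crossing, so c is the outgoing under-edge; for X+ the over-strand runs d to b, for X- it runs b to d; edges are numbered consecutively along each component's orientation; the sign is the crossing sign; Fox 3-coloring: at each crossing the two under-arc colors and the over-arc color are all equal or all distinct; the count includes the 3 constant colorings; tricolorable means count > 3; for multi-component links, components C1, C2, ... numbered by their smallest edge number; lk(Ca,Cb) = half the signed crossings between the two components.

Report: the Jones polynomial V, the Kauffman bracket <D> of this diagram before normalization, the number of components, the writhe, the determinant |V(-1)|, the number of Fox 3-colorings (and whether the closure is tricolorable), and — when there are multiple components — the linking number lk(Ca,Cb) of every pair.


V = q + q^3 - q^4
<D> = A^-13 - A^-9 - A^-1 (w = +1)
1 component over 7 crossings, w = +1
9 Fox colorings among 3^7, |V(-1)| = 3: tricolorable
why: V spans 3 powers of q: at least 3 crossings in any diagram


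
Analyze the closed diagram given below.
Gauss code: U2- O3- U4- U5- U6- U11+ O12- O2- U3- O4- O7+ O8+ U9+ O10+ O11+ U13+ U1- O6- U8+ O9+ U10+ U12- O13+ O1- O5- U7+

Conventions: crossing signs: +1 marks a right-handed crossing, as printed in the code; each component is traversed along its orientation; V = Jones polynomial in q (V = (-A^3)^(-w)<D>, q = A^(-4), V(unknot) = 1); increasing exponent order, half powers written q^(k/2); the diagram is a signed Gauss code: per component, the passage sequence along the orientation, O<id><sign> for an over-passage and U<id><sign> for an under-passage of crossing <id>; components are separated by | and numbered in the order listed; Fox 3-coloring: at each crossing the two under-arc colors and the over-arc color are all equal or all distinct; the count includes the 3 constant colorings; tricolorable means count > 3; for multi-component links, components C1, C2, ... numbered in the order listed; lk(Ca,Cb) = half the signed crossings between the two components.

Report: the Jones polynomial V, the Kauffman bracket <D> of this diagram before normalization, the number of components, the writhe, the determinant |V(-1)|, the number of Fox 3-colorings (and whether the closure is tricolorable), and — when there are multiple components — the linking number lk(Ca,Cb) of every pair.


Jones polynomial: V(q) = -q^-5 + q^-4 - 2q^-3 + 4q^-2 - 3q^-1 + 4 - 3q + 2q^2 - q^3
<D> = A^-15 - 2A^-11 + 3A^-7 - 4A^-3 + 3A - 4A^5 + 2A^9 - A^13 + A^17; writhe -1
components 1, writhe -1 (13 crossings)
3-colorings: 9 of 3^13, det 21 — tricolorable
note: |V(-1)| = 21: so tricolorable, since 3 divides 21


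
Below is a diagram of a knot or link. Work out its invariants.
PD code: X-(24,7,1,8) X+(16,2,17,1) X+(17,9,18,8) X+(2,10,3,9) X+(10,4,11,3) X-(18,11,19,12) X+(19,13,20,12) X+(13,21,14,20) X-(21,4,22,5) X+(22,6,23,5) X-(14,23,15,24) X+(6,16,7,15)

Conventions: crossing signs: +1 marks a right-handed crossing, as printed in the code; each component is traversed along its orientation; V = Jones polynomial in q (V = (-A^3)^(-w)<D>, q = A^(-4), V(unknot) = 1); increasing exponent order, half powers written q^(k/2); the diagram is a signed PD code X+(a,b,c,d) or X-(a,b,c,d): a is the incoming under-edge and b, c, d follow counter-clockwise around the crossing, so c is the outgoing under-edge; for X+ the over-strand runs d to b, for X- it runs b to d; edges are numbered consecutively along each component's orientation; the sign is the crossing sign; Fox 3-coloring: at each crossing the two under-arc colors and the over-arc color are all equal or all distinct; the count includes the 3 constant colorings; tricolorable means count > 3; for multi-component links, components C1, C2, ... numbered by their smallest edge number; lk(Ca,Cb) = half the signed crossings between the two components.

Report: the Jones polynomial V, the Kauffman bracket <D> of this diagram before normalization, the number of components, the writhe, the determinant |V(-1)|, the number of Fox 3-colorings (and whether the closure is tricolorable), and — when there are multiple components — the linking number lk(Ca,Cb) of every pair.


Jones polynomial: V(q) = q + q^3 - q^4
<D> = -A^-4 + 1 + A^8; writhe +4
components 1, writhe +4 (12 crossings)
3-colorings: 9 of 3^12, det 3 — tricolorable
note: V spans 3 powers of q: at least 3 crossings in any diagram


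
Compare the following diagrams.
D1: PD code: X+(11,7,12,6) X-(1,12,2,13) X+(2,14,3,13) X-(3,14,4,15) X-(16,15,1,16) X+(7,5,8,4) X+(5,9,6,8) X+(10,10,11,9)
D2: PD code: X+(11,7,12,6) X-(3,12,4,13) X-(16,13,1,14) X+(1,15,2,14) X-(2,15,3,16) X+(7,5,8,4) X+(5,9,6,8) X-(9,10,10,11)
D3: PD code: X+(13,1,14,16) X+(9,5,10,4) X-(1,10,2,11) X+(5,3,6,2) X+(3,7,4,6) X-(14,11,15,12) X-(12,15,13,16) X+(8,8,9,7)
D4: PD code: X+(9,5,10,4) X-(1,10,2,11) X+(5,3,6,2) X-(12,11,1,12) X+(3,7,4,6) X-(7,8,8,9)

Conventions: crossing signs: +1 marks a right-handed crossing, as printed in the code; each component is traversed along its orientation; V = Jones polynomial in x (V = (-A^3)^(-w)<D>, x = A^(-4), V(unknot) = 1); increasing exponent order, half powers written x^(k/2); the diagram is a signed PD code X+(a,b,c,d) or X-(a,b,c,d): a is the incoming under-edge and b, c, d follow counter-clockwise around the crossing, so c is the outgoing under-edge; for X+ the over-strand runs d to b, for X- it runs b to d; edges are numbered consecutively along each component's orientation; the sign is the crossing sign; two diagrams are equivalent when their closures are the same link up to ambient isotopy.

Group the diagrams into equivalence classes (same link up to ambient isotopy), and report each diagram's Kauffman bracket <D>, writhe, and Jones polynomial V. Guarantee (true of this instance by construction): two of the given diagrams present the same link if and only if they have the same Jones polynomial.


grouping into links: {D1, D2, D3, D4}
V(D1) = x + x^3 - x^4  (w +2, c 8, <D> = -A^-10 + A^-6 + A^2)
D2 (bracket -A^-16 + A^-12 + A^-4; 8 crossings at w = 0): V = x + x^3 - x^4
V(D3) = x + x^3 - x^4  [8 crossings, <D> = -A^-10 + A^-6 + A^2, w = +2]
V(D4) = x + x^3 - x^4  [6 crossings, <D> = -A^-16 + A^-12 + A^-4, w = 0]
why: one V(x) for all 4 diagrams — one class (guaranteed)


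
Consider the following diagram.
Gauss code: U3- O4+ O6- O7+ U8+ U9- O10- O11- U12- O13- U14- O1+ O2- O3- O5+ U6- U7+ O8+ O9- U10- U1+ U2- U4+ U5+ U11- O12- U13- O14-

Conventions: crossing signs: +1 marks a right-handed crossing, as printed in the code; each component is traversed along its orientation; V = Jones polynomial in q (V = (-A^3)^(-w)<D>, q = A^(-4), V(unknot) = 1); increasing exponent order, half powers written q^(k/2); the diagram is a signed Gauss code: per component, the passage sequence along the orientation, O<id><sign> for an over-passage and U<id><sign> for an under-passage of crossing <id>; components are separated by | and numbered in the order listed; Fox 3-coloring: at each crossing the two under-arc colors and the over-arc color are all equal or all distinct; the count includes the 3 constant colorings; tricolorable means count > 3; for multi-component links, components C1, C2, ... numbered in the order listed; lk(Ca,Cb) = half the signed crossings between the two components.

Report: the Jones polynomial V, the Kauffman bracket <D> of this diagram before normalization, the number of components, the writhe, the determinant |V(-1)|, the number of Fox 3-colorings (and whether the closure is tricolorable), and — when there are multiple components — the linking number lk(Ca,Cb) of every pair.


V = -q^-7 + q^-6 - q^-5 + q^-4 + q^-2
<D> = A^-4 + A^4 - A^8 + A^12 - A^16 (w = -4)
1 component over 14 crossings, w = -4
3 Fox colorings among 3^14, |V(-1)| = 5: not tricolorable
why: V spans 5 powers of q: at least 5 crossings in any diagram


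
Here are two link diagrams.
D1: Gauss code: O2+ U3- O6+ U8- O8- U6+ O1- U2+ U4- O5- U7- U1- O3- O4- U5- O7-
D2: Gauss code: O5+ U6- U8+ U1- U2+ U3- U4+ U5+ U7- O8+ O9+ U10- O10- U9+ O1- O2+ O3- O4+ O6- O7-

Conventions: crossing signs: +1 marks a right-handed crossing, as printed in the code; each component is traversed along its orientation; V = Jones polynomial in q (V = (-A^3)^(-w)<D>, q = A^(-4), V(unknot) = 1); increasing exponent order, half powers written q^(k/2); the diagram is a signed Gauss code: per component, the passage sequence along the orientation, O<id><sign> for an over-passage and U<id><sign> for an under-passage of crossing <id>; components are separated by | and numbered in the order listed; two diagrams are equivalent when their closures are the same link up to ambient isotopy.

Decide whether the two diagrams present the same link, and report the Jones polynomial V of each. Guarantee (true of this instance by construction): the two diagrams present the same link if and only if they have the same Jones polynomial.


equivalent: no
D1 (bracket A^-8 - A^-4 + 2 - A^4 + A^8 - A^12; 8 crossings at w = -4): V = -q^-6 + q^-5 - q^-4 + 2q^-3 - q^-2 + q^-1
D2 (bracket 1; 10 crossings at w = 0): V = 1
key observation: comparing 2 Jones polynomials yields 2 groups


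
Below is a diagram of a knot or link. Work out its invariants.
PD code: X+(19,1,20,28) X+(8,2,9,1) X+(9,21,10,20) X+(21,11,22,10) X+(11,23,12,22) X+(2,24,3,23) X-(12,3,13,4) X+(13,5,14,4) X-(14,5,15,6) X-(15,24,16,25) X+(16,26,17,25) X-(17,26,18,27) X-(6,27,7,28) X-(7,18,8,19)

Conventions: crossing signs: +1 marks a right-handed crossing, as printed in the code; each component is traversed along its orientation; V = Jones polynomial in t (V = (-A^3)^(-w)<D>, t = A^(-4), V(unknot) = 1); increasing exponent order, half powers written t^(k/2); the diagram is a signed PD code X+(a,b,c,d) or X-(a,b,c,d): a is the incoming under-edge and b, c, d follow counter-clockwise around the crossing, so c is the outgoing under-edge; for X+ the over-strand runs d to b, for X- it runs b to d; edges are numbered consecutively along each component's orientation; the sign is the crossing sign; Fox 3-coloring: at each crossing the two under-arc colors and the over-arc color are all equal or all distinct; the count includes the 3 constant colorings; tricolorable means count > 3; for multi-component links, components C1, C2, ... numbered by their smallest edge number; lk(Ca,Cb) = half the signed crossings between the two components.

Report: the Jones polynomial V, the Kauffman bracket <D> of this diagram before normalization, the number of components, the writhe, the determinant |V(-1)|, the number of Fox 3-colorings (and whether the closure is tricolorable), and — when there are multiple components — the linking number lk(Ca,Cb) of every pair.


V(t) = 1
bracket: A^6, w = +2
1 component, writhe +2, over 14 crossings
det 1, colorings 3 of 3^14 — not tricolorable
observation: det 1 = |V(-1)|; not divisible by 3, so not tricolorable


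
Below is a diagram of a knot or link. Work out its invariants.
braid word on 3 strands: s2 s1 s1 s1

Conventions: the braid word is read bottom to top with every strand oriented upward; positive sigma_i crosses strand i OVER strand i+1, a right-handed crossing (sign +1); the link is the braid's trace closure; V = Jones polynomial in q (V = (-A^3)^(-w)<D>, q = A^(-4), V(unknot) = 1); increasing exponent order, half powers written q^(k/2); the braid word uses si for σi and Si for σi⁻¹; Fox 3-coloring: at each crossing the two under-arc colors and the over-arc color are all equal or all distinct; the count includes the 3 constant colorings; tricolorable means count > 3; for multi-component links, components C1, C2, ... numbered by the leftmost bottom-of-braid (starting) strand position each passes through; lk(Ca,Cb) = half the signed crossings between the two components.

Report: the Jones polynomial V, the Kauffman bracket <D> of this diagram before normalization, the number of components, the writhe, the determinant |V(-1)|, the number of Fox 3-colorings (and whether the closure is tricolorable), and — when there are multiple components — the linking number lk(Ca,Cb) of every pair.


Jones polynomial: V(q) = q + q^3 - q^4
<D> = -A^-4 + 1 + A^8; writhe +4
components 1, writhe +4 (4 crossings)
3-colorings: 9 of 3^4, det 3 — tricolorable
note: w = +4 (over 4 crossings) is diagram-only; (-A^3)^(-4) removes it from V


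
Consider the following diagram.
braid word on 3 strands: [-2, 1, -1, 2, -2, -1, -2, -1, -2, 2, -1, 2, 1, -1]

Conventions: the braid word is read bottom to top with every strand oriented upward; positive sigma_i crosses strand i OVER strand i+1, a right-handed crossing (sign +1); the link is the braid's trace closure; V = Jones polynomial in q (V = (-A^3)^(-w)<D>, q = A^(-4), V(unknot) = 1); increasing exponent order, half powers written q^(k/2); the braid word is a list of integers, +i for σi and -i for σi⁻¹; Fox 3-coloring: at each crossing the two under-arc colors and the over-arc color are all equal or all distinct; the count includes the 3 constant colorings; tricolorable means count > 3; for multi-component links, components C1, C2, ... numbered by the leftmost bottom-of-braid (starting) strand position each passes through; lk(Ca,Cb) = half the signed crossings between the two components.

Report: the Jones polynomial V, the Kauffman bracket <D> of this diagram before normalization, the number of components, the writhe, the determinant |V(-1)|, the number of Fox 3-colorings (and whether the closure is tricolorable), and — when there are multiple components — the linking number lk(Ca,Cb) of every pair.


V(q) = -q^-4 + q^-3 + q^-1
bracket: A^-8 + 1 - A^4, w = -4
1 component, writhe -4, over 14 crossings
det 3, colorings 9 of 3^14 — tricolorable
observation: |V(-1)| = 3: so tricolorable, since 3 divides 3


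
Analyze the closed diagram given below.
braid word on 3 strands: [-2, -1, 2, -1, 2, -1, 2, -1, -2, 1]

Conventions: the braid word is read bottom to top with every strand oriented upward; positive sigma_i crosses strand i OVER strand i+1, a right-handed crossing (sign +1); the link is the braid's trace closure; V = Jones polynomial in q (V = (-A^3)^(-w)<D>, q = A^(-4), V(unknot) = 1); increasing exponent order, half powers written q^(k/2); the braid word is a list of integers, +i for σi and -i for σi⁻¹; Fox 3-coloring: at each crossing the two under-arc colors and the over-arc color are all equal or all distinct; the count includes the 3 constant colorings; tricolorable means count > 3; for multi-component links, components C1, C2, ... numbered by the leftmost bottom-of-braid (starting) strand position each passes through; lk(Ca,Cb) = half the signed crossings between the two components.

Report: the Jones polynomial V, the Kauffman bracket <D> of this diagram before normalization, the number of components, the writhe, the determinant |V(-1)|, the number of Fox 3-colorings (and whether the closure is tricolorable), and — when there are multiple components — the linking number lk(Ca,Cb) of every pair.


V(q) = q^-6 - 2q^-5 + 2q^-4 - 3q^-3 + 4q^-2 - 3q^-1 + 3 - 2q + q^2
bracket: A^-14 - 2A^-10 + 3A^-6 - 3A^-2 + 4A^2 - 3A^6 + 2A^10 - 2A^14 + A^18, w = -2
1 component, writhe -2, over 10 crossings
det 21, colorings 9 of 3^10 — tricolorable
observation: det 21 = |V(-1)|; divisible by 3, so tricolorable


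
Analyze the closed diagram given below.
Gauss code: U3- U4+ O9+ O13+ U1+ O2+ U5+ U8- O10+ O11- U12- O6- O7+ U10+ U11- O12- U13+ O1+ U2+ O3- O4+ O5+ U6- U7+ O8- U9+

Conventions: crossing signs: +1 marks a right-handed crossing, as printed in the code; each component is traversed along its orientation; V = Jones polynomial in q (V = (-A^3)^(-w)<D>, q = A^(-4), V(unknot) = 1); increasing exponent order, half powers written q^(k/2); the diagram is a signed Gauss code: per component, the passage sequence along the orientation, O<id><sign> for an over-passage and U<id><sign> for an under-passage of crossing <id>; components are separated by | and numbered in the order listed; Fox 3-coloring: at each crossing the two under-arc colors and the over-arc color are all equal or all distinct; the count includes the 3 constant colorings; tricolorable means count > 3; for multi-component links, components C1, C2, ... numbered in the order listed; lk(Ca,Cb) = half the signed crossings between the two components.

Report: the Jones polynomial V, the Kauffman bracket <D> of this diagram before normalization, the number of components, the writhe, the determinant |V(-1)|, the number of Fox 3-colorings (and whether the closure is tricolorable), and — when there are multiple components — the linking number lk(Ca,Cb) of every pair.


Jones polynomial: V(q) = q + q^3 - q^4
<D> = A^-7 - A^-3 - A^5; writhe +3
components 1, writhe +3 (13 crossings)
3-colorings: 9 of 3^13, det 3 — tricolorable
note: w = +3 shifts under R1 moves; the (-A^3)^(-3) factor cancels that in V


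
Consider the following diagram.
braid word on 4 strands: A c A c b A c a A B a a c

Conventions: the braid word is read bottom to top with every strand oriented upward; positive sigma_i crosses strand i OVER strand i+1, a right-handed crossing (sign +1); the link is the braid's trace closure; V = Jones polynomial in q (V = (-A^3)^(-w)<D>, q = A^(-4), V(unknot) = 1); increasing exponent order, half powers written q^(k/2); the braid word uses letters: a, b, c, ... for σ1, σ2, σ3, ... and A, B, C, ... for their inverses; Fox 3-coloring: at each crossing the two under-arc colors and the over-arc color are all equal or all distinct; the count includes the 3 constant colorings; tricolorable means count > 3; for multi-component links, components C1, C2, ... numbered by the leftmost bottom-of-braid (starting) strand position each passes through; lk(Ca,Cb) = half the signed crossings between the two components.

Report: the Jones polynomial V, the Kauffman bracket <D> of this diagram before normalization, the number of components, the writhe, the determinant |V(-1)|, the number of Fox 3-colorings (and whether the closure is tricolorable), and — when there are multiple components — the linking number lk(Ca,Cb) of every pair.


V(q) = q + q^3 - q^4
bracket: A^-7 - A^-3 - A^5, w = +3
1 component, writhe +3, over 13 crossings
det 3, colorings 9 of 3^13 — tricolorable
observation: the span of V is 3, forcing >= 3 crossings in any diagram


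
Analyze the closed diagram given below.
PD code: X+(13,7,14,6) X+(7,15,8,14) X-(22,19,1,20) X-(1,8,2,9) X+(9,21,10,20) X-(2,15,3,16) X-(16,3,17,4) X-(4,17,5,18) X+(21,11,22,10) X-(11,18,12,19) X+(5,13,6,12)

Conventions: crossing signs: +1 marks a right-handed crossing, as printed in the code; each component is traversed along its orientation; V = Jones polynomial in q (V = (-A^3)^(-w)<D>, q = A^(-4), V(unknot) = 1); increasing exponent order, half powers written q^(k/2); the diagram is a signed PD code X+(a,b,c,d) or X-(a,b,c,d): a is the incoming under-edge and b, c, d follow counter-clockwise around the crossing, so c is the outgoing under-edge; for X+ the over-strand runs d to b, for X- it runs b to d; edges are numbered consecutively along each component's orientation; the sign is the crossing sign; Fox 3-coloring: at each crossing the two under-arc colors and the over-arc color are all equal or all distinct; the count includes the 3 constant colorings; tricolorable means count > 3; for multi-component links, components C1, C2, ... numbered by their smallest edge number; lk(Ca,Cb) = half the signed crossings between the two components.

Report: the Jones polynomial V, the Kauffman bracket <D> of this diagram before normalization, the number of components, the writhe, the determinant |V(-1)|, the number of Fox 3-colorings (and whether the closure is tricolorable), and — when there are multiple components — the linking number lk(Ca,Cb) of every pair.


Jones polynomial: V(q) = -q^-3 + q^-2 - q^-1 + 3 - q + q^2 - q^3
<D> = A^-15 - A^-11 + A^-7 - 3A^-3 + A - A^5 + A^9; writhe -1
components 1, writhe -1 (11 crossings)
3-colorings: 27 of 3^11, det 9 — tricolorable
note: V is palindromic (span 6, det 9): q -> 1/q fixes it; necessary, not sufficient, for amphichirality


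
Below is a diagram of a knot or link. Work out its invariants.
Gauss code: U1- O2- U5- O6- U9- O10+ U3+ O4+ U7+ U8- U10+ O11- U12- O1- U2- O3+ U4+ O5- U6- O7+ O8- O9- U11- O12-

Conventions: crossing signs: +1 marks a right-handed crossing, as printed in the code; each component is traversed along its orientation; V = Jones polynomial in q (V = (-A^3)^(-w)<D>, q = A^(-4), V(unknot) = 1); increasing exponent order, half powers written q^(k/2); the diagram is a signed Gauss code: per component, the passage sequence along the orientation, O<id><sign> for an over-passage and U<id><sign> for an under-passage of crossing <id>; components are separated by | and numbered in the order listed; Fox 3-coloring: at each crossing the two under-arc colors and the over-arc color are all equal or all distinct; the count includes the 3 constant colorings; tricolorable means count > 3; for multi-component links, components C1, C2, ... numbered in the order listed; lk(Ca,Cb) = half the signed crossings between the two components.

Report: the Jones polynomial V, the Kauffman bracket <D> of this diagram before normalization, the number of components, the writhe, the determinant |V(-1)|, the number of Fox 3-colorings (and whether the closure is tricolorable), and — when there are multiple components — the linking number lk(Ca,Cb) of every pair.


V(q) = -q^-9 + 2q^-8 - 4q^-7 + 6q^-6 - 7q^-5 + 7q^-4 - 6q^-3 + 6q^-2 - 3q^-1 + 2 - q
bracket: -A^-16 + 2A^-12 - 3A^-8 + 6A^-4 - 6 + 7A^4 - 7A^8 + 6A^12 - 4A^16 + 2A^20 - A^24, w = -4
1 component, writhe -4, over 12 crossings
det 45, colorings 9 of 3^12 — tricolorable
observation: det 45 = |V(-1)|; divisible by 3, so tricolorable
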